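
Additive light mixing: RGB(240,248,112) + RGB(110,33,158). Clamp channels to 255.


Additive: each channel = min(255, C₁+C₂)
R: 240+110 = 350 → 255
G: 248+33 = 281 → 255
B: 112+158 = 270 → 255
= RGB(255, 255, 255)


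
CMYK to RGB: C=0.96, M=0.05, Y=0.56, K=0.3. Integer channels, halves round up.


R = 255 × (1-C) × (1-K) = 255 × 0.04 × 0.70 = 7.14 → 7
G = 255 × (1-M) × (1-K) = 255 × 0.95 × 0.70 = 169.575 → 170
B = 255 × (1-Y) × (1-K) = 255 × 0.44 × 0.70 = 78.54 → 79
= RGB(7, 170, 79)


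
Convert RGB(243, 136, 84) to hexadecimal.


R = 243 → F3 (hex)
G = 136 → 88 (hex)
B = 84 → 54 (hex)
Hex = #F38854


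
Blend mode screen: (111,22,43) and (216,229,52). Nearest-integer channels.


Screen: C = 255 - (255-A)×(255-B)/255, rounded to nearest integer
R: 255 - (255-111)×(255-216)/255 = 255 - 5616/255 ≈ 255 - 22.024 = 232.976 → 233
G: 255 - (255-22)×(255-229)/255 = 255 - 6058/255 ≈ 255 - 23.757 = 231.243 → 231
B: 255 - (255-43)×(255-52)/255 = 255 - 43036/255 ≈ 255 - 168.769 = 86.231 → 86
= RGB(233, 231, 86)


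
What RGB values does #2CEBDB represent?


2C → 44 (R)
EB → 235 (G)
DB → 219 (B)
= RGB(44, 235, 219)


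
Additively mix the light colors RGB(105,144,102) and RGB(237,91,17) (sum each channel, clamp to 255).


Additive: each channel = min(255, C₁+C₂)
R: 105+237 = 342 → 255
G: 144+91 = 235 → 235
B: 102+17 = 119 → 119
= RGB(255, 235, 119)


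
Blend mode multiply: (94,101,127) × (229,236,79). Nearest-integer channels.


Multiply: C = A×B/255, rounded to nearest integer
R: 94×229/255 = 21526/255 ≈ 84.416 → 84
G: 101×236/255 = 23836/255 ≈ 93.475 → 93
B: 127×79/255 = 10033/255 ≈ 39.345 → 39
= RGB(84, 93, 39)


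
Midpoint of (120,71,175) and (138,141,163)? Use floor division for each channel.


Midpoint: each channel = ⌊(C₁+C₂)/2⌋
R: ⌊(120+138)/2⌋ = 129
G: ⌊(71+141)/2⌋ = 106
B: ⌊(175+163)/2⌋ = 169
= RGB(129, 106, 169)


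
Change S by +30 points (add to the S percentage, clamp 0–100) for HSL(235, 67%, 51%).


Original S = 67%
Adjustment = +30 percentage points
New S = 67 + (30) = 97
Clamp to [0, 100] → 97
= HSL(235°, 97%, 51%)


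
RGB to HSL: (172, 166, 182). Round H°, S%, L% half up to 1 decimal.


Normalize: R'=172/255≈0.6745, G'=166/255≈0.6510, B'=182/255≈0.7137
Max=182/255, Min=166/255, Δ=Max-Min=16/255
L = (Max+Min)/2 = (182+166)/510 = 348/510 = 0.68235… → L = 68.2%
L > 0.5 → S = Δ/(2-Max-Min) = 16/(510-182-166) = 16/162 = 0.09876… → S = 9.9%
(the 1/255 factors cancel in S and H, so raw channel differences can be used)
Max is B' → H = 60 × ((R-G)/Δ + 4) = 60 × ((172-166)/16 + 4)
  6/16 + 4 = 0.375 + 4 = 4.375
  H = 60 × 4.375 = 262.5° → H = 262.5°
= HSL(262.5°, 9.9%, 68.2%)


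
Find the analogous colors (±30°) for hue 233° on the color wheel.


Base hue: 233°
Left analog: (233 - 30) mod 360 = 203°
Right analog: (233 + 30) mod 360 = 263°
Analogous hues = 203° and 263°


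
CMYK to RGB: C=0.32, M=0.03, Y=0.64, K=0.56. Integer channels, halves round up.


R = 255 × (1-C) × (1-K) = 255 × 0.68 × 0.44 = 76.296 → 76
G = 255 × (1-M) × (1-K) = 255 × 0.97 × 0.44 = 108.834 → 109
B = 255 × (1-Y) × (1-K) = 255 × 0.36 × 0.44 = 40.392 → 40
= RGB(76, 109, 40)


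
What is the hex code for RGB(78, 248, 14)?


R = 78 → 4E (hex)
G = 248 → F8 (hex)
B = 14 → 0E (hex)
Hex = #4EF80E


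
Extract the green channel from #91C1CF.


Color: #91C1CF
R = 91 = 145
G = C1 = 193
B = CF = 207
Green = 193


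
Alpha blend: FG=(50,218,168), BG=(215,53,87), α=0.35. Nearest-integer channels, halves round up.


C = α×F + (1-α)×B, with 1-α = 0.65
R: 0.35×50 + 0.65×215 = 17.50 + 139.75 = 157.25 → 157
G: 0.35×218 + 0.65×53 = 76.30 + 34.45 = 110.75 → 111
B: 0.35×168 + 0.65×87 = 58.80 + 56.55 = 115.35 → 115
= RGB(157, 111, 115)


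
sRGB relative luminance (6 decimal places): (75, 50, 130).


Linearize each channel (sRGB transfer function): c = v/255; c_lin = c/12.92 if c ≤ 0.04045, else ((c+0.055)/1.055)^2.4
  R: 75/255 ≈ 0.294118 > 0.04045 → ((0.294118+0.055)/1.055)^2.4 ≈ 0.070360
  G: 50/255 ≈ 0.196078 > 0.04045 → ((0.196078+0.055)/1.055)^2.4 ≈ 0.031896
  B: 130/255 ≈ 0.509804 > 0.04045 → ((0.509804+0.055)/1.055)^2.4 ≈ 0.223228
R_lin = 0.070360, G_lin = 0.031896, B_lin = 0.223228
L = 0.2126×R + 0.7152×G + 0.0722×B
L = 0.2126×0.070360 + 0.7152×0.031896 + 0.0722×0.223228
L ≈ 0.053888


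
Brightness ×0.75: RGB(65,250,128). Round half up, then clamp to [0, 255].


Multiply each channel by 0.75, round half up, clamp to [0, 255]
R: 65×0.75 = 48.75 → round → 49
G: 250×0.75 = 187.5 → round → 188
B: 128×0.75 = 96
= RGB(49, 188, 96)


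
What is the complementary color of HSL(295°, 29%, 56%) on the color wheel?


Complement = opposite side of color wheel = hue + 180°
H' = (295 + 180) mod 360 = 115°
S and L unchanged.
= HSL(115°, 29%, 56%)


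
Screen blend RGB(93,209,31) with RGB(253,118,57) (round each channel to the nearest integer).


Screen: C = 255 - (255-A)×(255-B)/255, rounded to nearest integer
R: 255 - (255-93)×(255-253)/255 = 255 - 324/255 ≈ 255 - 1.271 = 253.729 → 254
G: 255 - (255-209)×(255-118)/255 = 255 - 6302/255 ≈ 255 - 24.714 = 230.286 → 230
B: 255 - (255-31)×(255-57)/255 = 255 - 44352/255 ≈ 255 - 173.929 = 81.071 → 81
= RGB(254, 230, 81)


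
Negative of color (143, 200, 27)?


Invert: (255-R, 255-G, 255-B)
R: 255-143 = 112
G: 255-200 = 55
B: 255-27 = 228
= RGB(112, 55, 228)


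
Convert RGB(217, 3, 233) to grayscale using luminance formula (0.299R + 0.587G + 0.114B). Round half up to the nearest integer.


Gray = 0.299×R + 0.587×G + 0.114×B
Gray = 0.299×217 + 0.587×3 + 0.114×233
Gray = 64.883 + 1.761 + 26.562
Gray = 93.206 → round half up → 93
Gray = 93


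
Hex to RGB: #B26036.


B2 → 178 (R)
60 → 96 (G)
36 → 54 (B)
= RGB(178, 96, 54)


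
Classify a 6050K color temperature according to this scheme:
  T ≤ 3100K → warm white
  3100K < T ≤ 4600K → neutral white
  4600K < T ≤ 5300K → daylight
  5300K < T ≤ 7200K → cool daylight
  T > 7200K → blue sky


Temperature: 6050K
5300K < 6050K ≤ 7200K → cool daylight
Classification: cool daylight


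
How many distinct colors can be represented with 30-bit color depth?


Colors = 2^bits = 2^30
= 1,073,741,824 colors


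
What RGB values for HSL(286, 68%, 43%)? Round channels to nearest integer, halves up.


H=286°, S=0.68, L=0.43
C = (1-|2L-1|)×S = (1-|-0.14|)×0.68 = 0.5848
H' = H/60 = 286/60 ≈ 4.7667; X = C×(1-|H' mod 2 - 1|) ≈ 0.4483
m = L - C/2 = 0.43 - 0.2924 = 0.1376
Sector ⌊H'⌋ = 4 → (R',G',B') = (≈0.4483, 0.0, 0.5848)
RGB = ((R'+m)×255, (G'+m)×255, (B'+m)×255) = (149.4164, 35.088, 184.212)
Round half up → RGB(149, 35, 184)


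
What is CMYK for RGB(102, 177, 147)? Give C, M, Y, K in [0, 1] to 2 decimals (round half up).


R'=102/255≈0.4000, G'=177/255≈0.6941, B'=147/255≈0.5765
K = 1 - max(R',G',B') = 1 - 177/255 = 78/255 = 0.30588… → 0.31
(1-R'-K)/(1-K) simplifies to (max-R)/max with max = 177:
C = (177-102)/177 = 75/177 = 0.42372… → 0.42
M = (177-177)/177 = 0/177 = 0 → 0.00
Y = (177-147)/177 = 30/177 = 0.16949… → 0.17
= CMYK(0.42, 0.00, 0.17, 0.31)


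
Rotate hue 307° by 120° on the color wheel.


New hue = (H + rotation) mod 360
New hue = (307 + 120) mod 360
= 427 mod 360
= 67°


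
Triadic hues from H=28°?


Triadic: equally spaced at 120° intervals
H1 = 28°
H2 = (28 + 120) mod 360 = 148°
H3 = (28 + 240) mod 360 = 268°
Triadic = 28°, 148°, 268°


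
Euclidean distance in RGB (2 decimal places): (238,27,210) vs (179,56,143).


d = √[(R₁-R₂)² + (G₁-G₂)² + (B₁-B₂)²]
d = √[(238-179)² + (27-56)² + (210-143)²]
d = √[3481 + 841 + 4489]
d = √8811
d ≈ 93.87


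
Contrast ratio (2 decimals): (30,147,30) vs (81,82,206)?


Linearize each sRGB channel c=v/255: c/12.92 if c ≤ 0.04045 else ((c+0.055)/1.055)^2.4
L = 0.2126×R_lin + 0.7152×G_lin + 0.0722×B_lin
Color 1 (30,147,30):
  R=30: 30/255≈0.1176 > 0.04045 → ((0.1176+0.055)/1.055)^2.4 ≈ 0.01298
  G=147: 147/255≈0.5765 > 0.04045 → ((0.5765+0.055)/1.055)^2.4 ≈ 0.29177
  B=30: 30/255≈0.1176 > 0.04045 → ((0.1176+0.055)/1.055)^2.4 ≈ 0.01298
  L1 = 0.2126×0.01298 + 0.7152×0.29177 + 0.0722×0.01298 ≈ 0.21237
Color 2 (81,82,206):
  R=81: 81/255≈0.3176 > 0.04045 → ((0.3176+0.055)/1.055)^2.4 ≈ 0.08228
  G=82: 82/255≈0.3216 > 0.04045 → ((0.3216+0.055)/1.055)^2.4 ≈ 0.08438
  B=206: 206/255≈0.8078 > 0.04045 → ((0.8078+0.055)/1.055)^2.4 ≈ 0.61721
  L2 = 0.2126×0.08228 + 0.7152×0.08438 + 0.0722×0.61721 ≈ 0.12240
Lighter = 0.21237, Darker = 0.12240
Ratio = (L_lighter + 0.05) / (L_darker + 0.05)
Ratio = (0.21237 + 0.05) / (0.12240 + 0.05) = 0.26237 / 0.17240 ≈ 1.5219
Ratio ≈ 1.52:1


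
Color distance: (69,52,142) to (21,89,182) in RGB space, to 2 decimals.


d = √[(R₁-R₂)² + (G₁-G₂)² + (B₁-B₂)²]
d = √[(69-21)² + (52-89)² + (142-182)²]
d = √[2304 + 1369 + 1600]
d = √5273
d ≈ 72.62


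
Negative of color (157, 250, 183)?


Invert: (255-R, 255-G, 255-B)
R: 255-157 = 98
G: 255-250 = 5
B: 255-183 = 72
= RGB(98, 5, 72)


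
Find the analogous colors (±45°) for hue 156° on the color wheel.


Base hue: 156°
Left analog: (156 - 45) mod 360 = 111°
Right analog: (156 + 45) mod 360 = 201°
Analogous hues = 111° and 201°


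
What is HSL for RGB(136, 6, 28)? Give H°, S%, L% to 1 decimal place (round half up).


Normalize: R'=136/255≈0.5333, G'=6/255≈0.0235, B'=28/255≈0.1098
Max=136/255, Min=6/255, Δ=Max-Min=130/255
L = (Max+Min)/2 = (136+6)/510 = 142/510 = 0.27843… → L = 27.8%
L ≤ 0.5 → S = Δ/(Max+Min) = 130/(136+6) = 130/142 = 0.91549… → S = 91.5%
(the 1/255 factors cancel in S and H, so raw channel differences can be used)
Max is R' → H = 60 × (((G-B)/Δ) mod 6) = 60 × (((6-28)/130) mod 6)
  (-22)/130 = -0.1692…; negative, so add 6 → 5.8307…
  H = 60 × 5.8307… = 349.846…° → H = 349.8°
= HSL(349.8°, 91.5%, 27.8%)


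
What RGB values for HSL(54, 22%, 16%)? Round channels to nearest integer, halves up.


H=54°, S=0.22, L=0.16
C = (1-|2L-1|)×S = (1-|-0.68|)×0.22 = 0.0704
H' = H/60 = 54/60 ≈ 0.9000; X = C×(1-|H' mod 2 - 1|) = 0.06336
m = L - C/2 = 0.16 - 0.0352 = 0.1248
Sector ⌊H'⌋ = 0 → (R',G',B') = (0.0704, 0.06336, 0.0)
RGB = ((R'+m)×255, (G'+m)×255, (B'+m)×255) = (49.776, 47.9808, 31.824)
Round half up → RGB(50, 48, 32)


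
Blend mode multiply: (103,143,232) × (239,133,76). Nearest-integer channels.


Multiply: C = A×B/255, rounded to nearest integer
R: 103×239/255 = 24617/255 ≈ 96.537 → 97
G: 143×133/255 = 19019/255 ≈ 74.584 → 75
B: 232×76/255 = 17632/255 ≈ 69.145 → 69
= RGB(97, 75, 69)


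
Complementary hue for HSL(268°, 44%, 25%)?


Complement = opposite side of color wheel = hue + 180°
H' = (268 + 180) mod 360 = 88°
S and L unchanged.
= HSL(88°, 44%, 25%)


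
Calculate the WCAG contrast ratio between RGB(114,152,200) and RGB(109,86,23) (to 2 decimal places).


Linearize each sRGB channel c=v/255: c/12.92 if c ≤ 0.04045 else ((c+0.055)/1.055)^2.4
L = 0.2126×R_lin + 0.7152×G_lin + 0.0722×B_lin
Color 1 (114,152,200):
  R=114: 114/255≈0.4471 > 0.04045 → ((0.4471+0.055)/1.055)^2.4 ≈ 0.16827
  G=152: 152/255≈0.5961 > 0.04045 → ((0.5961+0.055)/1.055)^2.4 ≈ 0.31399
  B=200: 200/255≈0.7843 > 0.04045 → ((0.7843+0.055)/1.055)^2.4 ≈ 0.57758
  L1 = 0.2126×0.16827 + 0.7152×0.31399 + 0.0722×0.57758 ≈ 0.30204
Color 2 (109,86,23):
  R=109: 109/255≈0.4275 > 0.04045 → ((0.4275+0.055)/1.055)^2.4 ≈ 0.15293
  G=86: 86/255≈0.3373 > 0.04045 → ((0.3373+0.055)/1.055)^2.4 ≈ 0.09306
  B=23: 23/255≈0.0902 > 0.04045 → ((0.0902+0.055)/1.055)^2.4 ≈ 0.00857
  L2 = 0.2126×0.15293 + 0.7152×0.09306 + 0.0722×0.00857 ≈ 0.09969
Lighter = 0.30204, Darker = 0.09969
Ratio = (L_lighter + 0.05) / (L_darker + 0.05)
Ratio = (0.30204 + 0.05) / (0.09969 + 0.05) = 0.35204 / 0.14969 ≈ 2.3518
Ratio ≈ 2.35:1


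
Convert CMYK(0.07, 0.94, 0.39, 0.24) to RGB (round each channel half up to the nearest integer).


R = 255 × (1-C) × (1-K) = 255 × 0.93 × 0.76 = 180.234 → 180
G = 255 × (1-M) × (1-K) = 255 × 0.06 × 0.76 = 11.628 → 12
B = 255 × (1-Y) × (1-K) = 255 × 0.61 × 0.76 = 118.218 → 118
= RGB(180, 12, 118)


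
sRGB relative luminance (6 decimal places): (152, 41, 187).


Linearize each channel (sRGB transfer function): c = v/255; c_lin = c/12.92 if c ≤ 0.04045, else ((c+0.055)/1.055)^2.4
  R: 152/255 ≈ 0.596078 > 0.04045 → ((0.596078+0.055)/1.055)^2.4 ≈ 0.313989
  G: 41/255 ≈ 0.160784 > 0.04045 → ((0.160784+0.055)/1.055)^2.4 ≈ 0.022174
  B: 187/255 ≈ 0.733333 > 0.04045 → ((0.733333+0.055)/1.055)^2.4 ≈ 0.496933
R_lin = 0.313989, G_lin = 0.022174, B_lin = 0.496933
L = 0.2126×R + 0.7152×G + 0.0722×B
L = 0.2126×0.313989 + 0.7152×0.022174 + 0.0722×0.496933
L ≈ 0.118491


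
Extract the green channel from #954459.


Color: #954459
R = 95 = 149
G = 44 = 68
B = 59 = 89
Green = 68


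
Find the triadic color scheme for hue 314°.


Triadic: equally spaced at 120° intervals
H1 = 314°
H2 = (314 + 120) mod 360 = 74°
H3 = (314 + 240) mod 360 = 194°
Triadic = 314°, 74°, 194°


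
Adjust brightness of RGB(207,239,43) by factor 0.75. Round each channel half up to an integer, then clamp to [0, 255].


Multiply each channel by 0.75, round half up, clamp to [0, 255]
R: 207×0.75 = 155.25 → round → 155
G: 239×0.75 = 179.25 → round → 179
B: 43×0.75 = 32.25 → round → 32
= RGB(155, 179, 32)


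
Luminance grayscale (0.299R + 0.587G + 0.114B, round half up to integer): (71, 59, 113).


Gray = 0.299×R + 0.587×G + 0.114×B
Gray = 0.299×71 + 0.587×59 + 0.114×113
Gray = 21.229 + 34.633 + 12.882
Gray = 68.744 → round half up → 69
Gray = 69


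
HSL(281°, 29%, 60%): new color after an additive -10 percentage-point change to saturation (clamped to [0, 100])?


Original S = 29%
Adjustment = -10 percentage points
New S = 29 + (-10) = 19
Clamp to [0, 100] → 19
= HSL(281°, 19%, 60%)


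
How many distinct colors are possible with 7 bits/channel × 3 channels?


Total bits = 7 bits/channel × 3 channels = 21 bits
Distinct colors = 2^21
= 2,097,152 colors


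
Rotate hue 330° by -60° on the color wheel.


New hue = (H + rotation) mod 360
New hue = (330 -60) mod 360
= 270 mod 360
= 270°


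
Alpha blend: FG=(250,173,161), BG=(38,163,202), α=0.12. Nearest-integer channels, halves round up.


C = α×F + (1-α)×B, with 1-α = 0.88
R: 0.12×250 + 0.88×38 = 30.00 + 33.44 = 63.44 → 63
G: 0.12×173 + 0.88×163 = 20.76 + 143.44 = 164.20 → 164
B: 0.12×161 + 0.88×202 = 19.32 + 177.76 = 197.08 → 197
= RGB(63, 164, 197)


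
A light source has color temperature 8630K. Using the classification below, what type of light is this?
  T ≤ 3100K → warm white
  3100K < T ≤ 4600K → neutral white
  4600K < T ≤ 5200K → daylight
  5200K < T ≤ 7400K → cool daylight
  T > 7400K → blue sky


Temperature: 8630K
8630K > 7400K → blue sky
Classification: blue sky


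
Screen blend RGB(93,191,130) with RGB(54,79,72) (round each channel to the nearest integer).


Screen: C = 255 - (255-A)×(255-B)/255, rounded to nearest integer
R: 255 - (255-93)×(255-54)/255 = 255 - 32562/255 ≈ 255 - 127.694 = 127.306 → 127
G: 255 - (255-191)×(255-79)/255 = 255 - 11264/255 ≈ 255 - 44.173 = 210.827 → 211
B: 255 - (255-130)×(255-72)/255 = 255 - 22875/255 ≈ 255 - 89.706 = 165.294 → 165
= RGB(127, 211, 165)


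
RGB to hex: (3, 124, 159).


R = 3 → 03 (hex)
G = 124 → 7C (hex)
B = 159 → 9F (hex)
Hex = #037C9F


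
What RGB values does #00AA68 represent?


00 → 0 (R)
AA → 170 (G)
68 → 104 (B)
= RGB(0, 170, 104)


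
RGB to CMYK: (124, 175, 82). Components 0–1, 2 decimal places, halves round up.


R'=124/255≈0.4863, G'=175/255≈0.6863, B'=82/255≈0.3216
K = 1 - max(R',G',B') = 1 - 175/255 = 80/255 = 0.31372… → 0.31
(1-R'-K)/(1-K) simplifies to (max-R)/max with max = 175:
C = (175-124)/175 = 51/175 = 0.29142… → 0.29
M = (175-175)/175 = 0/175 = 0 → 0.00
Y = (175-82)/175 = 93/175 = 0.53142… → 0.53
= CMYK(0.29, 0.00, 0.53, 0.31)


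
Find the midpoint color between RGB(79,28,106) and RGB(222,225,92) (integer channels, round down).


Midpoint: each channel = ⌊(C₁+C₂)/2⌋
R: ⌊(79+222)/2⌋ = 150
G: ⌊(28+225)/2⌋ = 126
B: ⌊(106+92)/2⌋ = 99
= RGB(150, 126, 99)


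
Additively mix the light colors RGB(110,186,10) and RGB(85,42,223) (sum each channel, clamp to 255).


Additive: each channel = min(255, C₁+C₂)
R: 110+85 = 195 → 195
G: 186+42 = 228 → 228
B: 10+223 = 233 → 233
= RGB(195, 228, 233)


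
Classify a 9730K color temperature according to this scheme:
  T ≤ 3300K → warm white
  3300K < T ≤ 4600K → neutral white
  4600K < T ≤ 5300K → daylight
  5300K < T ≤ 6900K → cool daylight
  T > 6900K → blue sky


Temperature: 9730K
9730K > 6900K → blue sky
Classification: blue sky


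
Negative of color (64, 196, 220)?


Invert: (255-R, 255-G, 255-B)
R: 255-64 = 191
G: 255-196 = 59
B: 255-220 = 35
= RGB(191, 59, 35)


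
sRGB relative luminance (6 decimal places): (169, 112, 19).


Linearize each channel (sRGB transfer function): c = v/255; c_lin = c/12.92 if c ≤ 0.04045, else ((c+0.055)/1.055)^2.4
  R: 169/255 ≈ 0.662745 > 0.04045 → ((0.662745+0.055)/1.055)^2.4 ≈ 0.396755
  G: 112/255 ≈ 0.439216 > 0.04045 → ((0.439216+0.055)/1.055)^2.4 ≈ 0.162029
  B: 19/255 ≈ 0.074510 > 0.04045 → ((0.074510+0.055)/1.055)^2.4 ≈ 0.006512
R_lin = 0.396755, G_lin = 0.162029, B_lin = 0.006512
L = 0.2126×R + 0.7152×G + 0.0722×B
L = 0.2126×0.396755 + 0.7152×0.162029 + 0.0722×0.006512
L ≈ 0.200704


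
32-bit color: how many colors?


Colors = 2^bits = 2^32
= 4,294,967,296 colors


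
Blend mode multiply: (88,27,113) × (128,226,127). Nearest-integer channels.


Multiply: C = A×B/255, rounded to nearest integer
R: 88×128/255 = 11264/255 ≈ 44.173 → 44
G: 27×226/255 = 6102/255 ≈ 23.929 → 24
B: 113×127/255 = 14351/255 ≈ 56.278 → 56
= RGB(44, 24, 56)


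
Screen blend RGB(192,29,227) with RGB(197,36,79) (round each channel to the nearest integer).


Screen: C = 255 - (255-A)×(255-B)/255, rounded to nearest integer
R: 255 - (255-192)×(255-197)/255 = 255 - 3654/255 ≈ 255 - 14.329 = 240.671 → 241
G: 255 - (255-29)×(255-36)/255 = 255 - 49494/255 ≈ 255 - 194.094 = 60.906 → 61
B: 255 - (255-227)×(255-79)/255 = 255 - 4928/255 ≈ 255 - 19.325 = 235.675 → 236
= RGB(241, 61, 236)


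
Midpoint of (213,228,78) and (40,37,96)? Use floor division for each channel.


Midpoint: each channel = ⌊(C₁+C₂)/2⌋
R: ⌊(213+40)/2⌋ = 126
G: ⌊(228+37)/2⌋ = 132
B: ⌊(78+96)/2⌋ = 87
= RGB(126, 132, 87)


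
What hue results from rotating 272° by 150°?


New hue = (H + rotation) mod 360
New hue = (272 + 150) mod 360
= 422 mod 360
= 62°


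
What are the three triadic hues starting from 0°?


Triadic: equally spaced at 120° intervals
H1 = 0°
H2 = (0 + 120) mod 360 = 120°
H3 = (0 + 240) mod 360 = 240°
Triadic = 0°, 120°, 240°


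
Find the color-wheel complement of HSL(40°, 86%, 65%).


Complement = opposite side of color wheel = hue + 180°
H' = (40 + 180) mod 360 = 220°
S and L unchanged.
= HSL(220°, 86%, 65%)


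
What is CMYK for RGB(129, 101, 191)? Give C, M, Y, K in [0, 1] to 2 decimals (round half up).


R'=129/255≈0.5059, G'=101/255≈0.3961, B'=191/255≈0.7490
K = 1 - max(R',G',B') = 1 - 191/255 = 64/255 = 0.25098… → 0.25
(1-R'-K)/(1-K) simplifies to (max-R)/max with max = 191:
C = (191-129)/191 = 62/191 = 0.32460… → 0.32
M = (191-101)/191 = 90/191 = 0.47120… → 0.47
Y = (191-191)/191 = 0/191 = 0 → 0.00
= CMYK(0.32, 0.47, 0.00, 0.25)


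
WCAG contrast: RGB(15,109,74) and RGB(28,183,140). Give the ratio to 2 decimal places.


Linearize each sRGB channel c=v/255: c/12.92 if c ≤ 0.04045 else ((c+0.055)/1.055)^2.4
L = 0.2126×R_lin + 0.7152×G_lin + 0.0722×B_lin
Color 1 (15,109,74):
  R=15: 15/255≈0.0588 > 0.04045 → ((0.0588+0.055)/1.055)^2.4 ≈ 0.00478
  G=109: 109/255≈0.4275 > 0.04045 → ((0.4275+0.055)/1.055)^2.4 ≈ 0.15293
  B=74: 74/255≈0.2902 > 0.04045 → ((0.2902+0.055)/1.055)^2.4 ≈ 0.06848
  L1 = 0.2126×0.00478 + 0.7152×0.15293 + 0.0722×0.06848 ≈ 0.11533
Color 2 (28,183,140):
  R=28: 28/255≈0.1098 > 0.04045 → ((0.1098+0.055)/1.055)^2.4 ≈ 0.01161
  G=183: 183/255≈0.7176 > 0.04045 → ((0.7176+0.055)/1.055)^2.4 ≈ 0.47353
  B=140: 140/255≈0.5490 > 0.04045 → ((0.5490+0.055)/1.055)^2.4 ≈ 0.26225
  L2 = 0.2126×0.01161 + 0.7152×0.47353 + 0.0722×0.26225 ≈ 0.36007
Lighter = 0.36007, Darker = 0.11533
Ratio = (L_lighter + 0.05) / (L_darker + 0.05)
Ratio = (0.36007 + 0.05) / (0.11533 + 0.05) = 0.41007 / 0.16533 ≈ 2.4803
Ratio ≈ 2.48:1


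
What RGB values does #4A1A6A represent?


4A → 74 (R)
1A → 26 (G)
6A → 106 (B)
= RGB(74, 26, 106)


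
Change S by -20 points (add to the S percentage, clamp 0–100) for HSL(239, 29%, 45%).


Original S = 29%
Adjustment = -20 percentage points
New S = 29 + (-20) = 9
Clamp to [0, 100] → 9
= HSL(239°, 9%, 45%)


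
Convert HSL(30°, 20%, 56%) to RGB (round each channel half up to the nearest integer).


H=30°, S=0.20, L=0.56
C = (1-|2L-1|)×S = (1-|0.12|)×0.20 = 0.176
H' = H/60 = 30/60 ≈ 0.5000; X = C×(1-|H' mod 2 - 1|) = 0.088
m = L - C/2 = 0.56 - 0.088 = 0.472
Sector ⌊H'⌋ = 0 → (R',G',B') = (0.176, 0.088, 0.0)
RGB = ((R'+m)×255, (G'+m)×255, (B'+m)×255) = (165.24, 142.8, 120.36)
Round half up → RGB(165, 143, 120)


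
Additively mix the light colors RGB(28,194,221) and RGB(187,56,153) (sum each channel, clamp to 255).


Additive: each channel = min(255, C₁+C₂)
R: 28+187 = 215 → 215
G: 194+56 = 250 → 250
B: 221+153 = 374 → 255
= RGB(215, 250, 255)


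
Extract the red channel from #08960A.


Color: #08960A
R = 08 = 8
G = 96 = 150
B = 0A = 10
Red = 8


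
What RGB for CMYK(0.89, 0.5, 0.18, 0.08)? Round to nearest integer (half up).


R = 255 × (1-C) × (1-K) = 255 × 0.11 × 0.92 = 25.806 → 26
G = 255 × (1-M) × (1-K) = 255 × 0.50 × 0.92 = 117.3 → 117
B = 255 × (1-Y) × (1-K) = 255 × 0.82 × 0.92 = 192.372 → 192
= RGB(26, 117, 192)


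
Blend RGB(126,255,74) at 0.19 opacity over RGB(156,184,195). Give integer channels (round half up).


C = α×F + (1-α)×B, with 1-α = 0.81
R: 0.19×126 + 0.81×156 = 23.94 + 126.36 = 150.30 → 150
G: 0.19×255 + 0.81×184 = 48.45 + 149.04 = 197.49 → 197
B: 0.19×74 + 0.81×195 = 14.06 + 157.95 = 172.01 → 172
= RGB(150, 197, 172)


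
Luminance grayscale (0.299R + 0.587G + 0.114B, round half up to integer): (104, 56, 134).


Gray = 0.299×R + 0.587×G + 0.114×B
Gray = 0.299×104 + 0.587×56 + 0.114×134
Gray = 31.096 + 32.872 + 15.276
Gray = 79.244 → round half up → 79
Gray = 79


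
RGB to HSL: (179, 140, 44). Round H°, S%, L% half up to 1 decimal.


Normalize: R'=179/255≈0.7020, G'=140/255≈0.5490, B'=44/255≈0.1725
Max=179/255, Min=44/255, Δ=Max-Min=135/255
L = (Max+Min)/2 = (179+44)/510 = 223/510 = 0.43725… → L = 43.7%
L ≤ 0.5 → S = Δ/(Max+Min) = 135/(179+44) = 135/223 = 0.60538… → S = 60.5%
(the 1/255 factors cancel in S and H, so raw channel differences can be used)
Max is R' → H = 60 × (((G-B)/Δ) mod 6) = 60 × (((140-44)/135) mod 6)
  96/135 = 0.7111…
  H = 60 × 0.7111… = 42.666…° → H = 42.7°
= HSL(42.7°, 60.5%, 43.7%)


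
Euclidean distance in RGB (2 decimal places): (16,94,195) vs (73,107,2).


d = √[(R₁-R₂)² + (G₁-G₂)² + (B₁-B₂)²]
d = √[(16-73)² + (94-107)² + (195-2)²]
d = √[3249 + 169 + 37249]
d = √40667
d ≈ 201.66


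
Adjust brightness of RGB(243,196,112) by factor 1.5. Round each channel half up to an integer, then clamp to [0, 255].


Multiply each channel by 1.5, round half up, clamp to [0, 255]
R: 243×1.5 = 364.5 → round → 365 → clamp → 255
G: 196×1.5 = 294 → clamp → 255
B: 112×1.5 = 168
= RGB(255, 255, 168)


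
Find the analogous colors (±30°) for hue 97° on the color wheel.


Base hue: 97°
Left analog: (97 - 30) mod 360 = 67°
Right analog: (97 + 30) mod 360 = 127°
Analogous hues = 67° and 127°


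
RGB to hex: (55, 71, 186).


R = 55 → 37 (hex)
G = 71 → 47 (hex)
B = 186 → BA (hex)
Hex = #3747BA


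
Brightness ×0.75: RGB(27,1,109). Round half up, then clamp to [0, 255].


Multiply each channel by 0.75, round half up, clamp to [0, 255]
R: 27×0.75 = 20.25 → round → 20
G: 1×0.75 = 0.75 → round → 1
B: 109×0.75 = 81.75 → round → 82
= RGB(20, 1, 82)


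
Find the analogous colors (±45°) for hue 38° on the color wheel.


Base hue: 38°
Left analog: (38 - 45) mod 360 = 353°
Right analog: (38 + 45) mod 360 = 83°
Analogous hues = 353° and 83°


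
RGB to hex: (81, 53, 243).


R = 81 → 51 (hex)
G = 53 → 35 (hex)
B = 243 → F3 (hex)
Hex = #5135F3


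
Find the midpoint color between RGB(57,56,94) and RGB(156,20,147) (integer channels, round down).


Midpoint: each channel = ⌊(C₁+C₂)/2⌋
R: ⌊(57+156)/2⌋ = 106
G: ⌊(56+20)/2⌋ = 38
B: ⌊(94+147)/2⌋ = 120
= RGB(106, 38, 120)


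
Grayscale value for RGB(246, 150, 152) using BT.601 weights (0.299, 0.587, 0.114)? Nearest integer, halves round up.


Gray = 0.299×R + 0.587×G + 0.114×B
Gray = 0.299×246 + 0.587×150 + 0.114×152
Gray = 73.554 + 88.050 + 17.328
Gray = 178.932 → round half up → 179
Gray = 179


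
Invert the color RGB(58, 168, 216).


Invert: (255-R, 255-G, 255-B)
R: 255-58 = 197
G: 255-168 = 87
B: 255-216 = 39
= RGB(197, 87, 39)


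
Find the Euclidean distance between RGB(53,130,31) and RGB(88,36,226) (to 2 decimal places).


d = √[(R₁-R₂)² + (G₁-G₂)² + (B₁-B₂)²]
d = √[(53-88)² + (130-36)² + (31-226)²]
d = √[1225 + 8836 + 38025]
d = √48086
d ≈ 219.29


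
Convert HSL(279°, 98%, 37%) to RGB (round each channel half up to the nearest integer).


H=279°, S=0.98, L=0.37
C = (1-|2L-1|)×S = (1-|-0.26|)×0.98 = 0.7252
H' = H/60 = 279/60 ≈ 4.6500; X = C×(1-|H' mod 2 - 1|) = 0.47138
m = L - C/2 = 0.37 - 0.3626 = 0.0074
Sector ⌊H'⌋ = 4 → (R',G',B') = (0.47138, 0.0, 0.7252)
RGB = ((R'+m)×255, (G'+m)×255, (B'+m)×255) = (122.0889, 1.887, 186.813)
Round half up → RGB(122, 2, 187)


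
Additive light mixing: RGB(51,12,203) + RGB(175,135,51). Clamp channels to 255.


Additive: each channel = min(255, C₁+C₂)
R: 51+175 = 226 → 226
G: 12+135 = 147 → 147
B: 203+51 = 254 → 254
= RGB(226, 147, 254)


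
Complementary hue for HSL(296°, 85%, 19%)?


Complement = opposite side of color wheel = hue + 180°
H' = (296 + 180) mod 360 = 116°
S and L unchanged.
= HSL(116°, 85%, 19%)


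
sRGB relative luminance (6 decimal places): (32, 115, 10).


Linearize each channel (sRGB transfer function): c = v/255; c_lin = c/12.92 if c ≤ 0.04045, else ((c+0.055)/1.055)^2.4
  R: 32/255 ≈ 0.125490 > 0.04045 → ((0.125490+0.055)/1.055)^2.4 ≈ 0.014444
  G: 115/255 ≈ 0.450980 > 0.04045 → ((0.450980+0.055)/1.055)^2.4 ≈ 0.171441
  B: 10/255 ≈ 0.039216 ≤ 0.04045 → 0.039216/12.92 ≈ 0.003035
R_lin = 0.014444, G_lin = 0.171441, B_lin = 0.003035
L = 0.2126×R + 0.7152×G + 0.0722×B
L = 0.2126×0.014444 + 0.7152×0.171441 + 0.0722×0.003035
L ≈ 0.125905


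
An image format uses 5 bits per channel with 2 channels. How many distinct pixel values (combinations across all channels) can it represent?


Total bits = 5 bits/channel × 2 channels = 10 bits
Distinct pixel values = 2^10
= 1,024 pixel values


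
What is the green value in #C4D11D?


Color: #C4D11D
R = C4 = 196
G = D1 = 209
B = 1D = 29
Green = 209


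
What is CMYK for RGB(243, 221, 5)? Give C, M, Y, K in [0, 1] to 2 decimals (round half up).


R'=243/255≈0.9529, G'=221/255≈0.8667, B'=5/255≈0.0196
K = 1 - max(R',G',B') = 1 - 243/255 = 12/255 = 0.04705… → 0.05
(1-R'-K)/(1-K) simplifies to (max-R)/max with max = 243:
C = (243-243)/243 = 0/243 = 0 → 0.00
M = (243-221)/243 = 22/243 = 0.09053… → 0.09
Y = (243-5)/243 = 238/243 = 0.97942… → 0.98
= CMYK(0.00, 0.09, 0.98, 0.05)


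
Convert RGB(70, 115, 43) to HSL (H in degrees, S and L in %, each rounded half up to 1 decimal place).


Normalize: R'=70/255≈0.2745, G'=115/255≈0.4510, B'=43/255≈0.1686
Max=115/255, Min=43/255, Δ=Max-Min=72/255
L = (Max+Min)/2 = (115+43)/510 = 158/510 = 0.30980… → L = 31.0%
L ≤ 0.5 → S = Δ/(Max+Min) = 72/(115+43) = 72/158 = 0.45569… → S = 45.6%
(the 1/255 factors cancel in S and H, so raw channel differences can be used)
Max is G' → H = 60 × ((B-R)/Δ + 2) = 60 × ((43-70)/72 + 2)
  -27/72 + 2 = -0.375 + 2 = 1.625
  H = 60 × 1.625 = 97.5° → H = 97.5°
= HSL(97.5°, 45.6%, 31.0%)


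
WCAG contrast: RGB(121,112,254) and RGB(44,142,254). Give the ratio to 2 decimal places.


Linearize each sRGB channel c=v/255: c/12.92 if c ≤ 0.04045 else ((c+0.055)/1.055)^2.4
L = 0.2126×R_lin + 0.7152×G_lin + 0.0722×B_lin
Color 1 (121,112,254):
  R=121: 121/255≈0.4745 > 0.04045 → ((0.4745+0.055)/1.055)^2.4 ≈ 0.19120
  G=112: 112/255≈0.4392 > 0.04045 → ((0.4392+0.055)/1.055)^2.4 ≈ 0.16203
  B=254: 254/255≈0.9961 > 0.04045 → ((0.9961+0.055)/1.055)^2.4 ≈ 0.99110
  L1 = 0.2126×0.19120 + 0.7152×0.16203 + 0.0722×0.99110 ≈ 0.22809
Color 2 (44,142,254):
  R=44: 44/255≈0.1725 > 0.04045 → ((0.1725+0.055)/1.055)^2.4 ≈ 0.02519
  G=142: 142/255≈0.5569 > 0.04045 → ((0.5569+0.055)/1.055)^2.4 ≈ 0.27050
  B=254: 254/255≈0.9961 > 0.04045 → ((0.9961+0.055)/1.055)^2.4 ≈ 0.99110
  L2 = 0.2126×0.02519 + 0.7152×0.27050 + 0.0722×0.99110 ≈ 0.27037
Lighter = 0.27037, Darker = 0.22809
Ratio = (L_lighter + 0.05) / (L_darker + 0.05)
Ratio = (0.27037 + 0.05) / (0.22809 + 0.05) = 0.32037 / 0.27809 ≈ 1.1520
Ratio ≈ 1.15:1


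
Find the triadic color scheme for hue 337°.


Triadic: equally spaced at 120° intervals
H1 = 337°
H2 = (337 + 120) mod 360 = 97°
H3 = (337 + 240) mod 360 = 217°
Triadic = 337°, 97°, 217°


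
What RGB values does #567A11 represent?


56 → 86 (R)
7A → 122 (G)
11 → 17 (B)
= RGB(86, 122, 17)


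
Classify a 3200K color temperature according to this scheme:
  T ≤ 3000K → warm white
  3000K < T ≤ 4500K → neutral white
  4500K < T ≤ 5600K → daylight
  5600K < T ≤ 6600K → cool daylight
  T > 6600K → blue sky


Temperature: 3200K
3000K < 3200K ≤ 4500K → neutral white
Classification: neutral white


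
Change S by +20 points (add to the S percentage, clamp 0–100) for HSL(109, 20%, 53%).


Original S = 20%
Adjustment = +20 percentage points
New S = 20 + (20) = 40
Clamp to [0, 100] → 40
= HSL(109°, 40%, 53%)


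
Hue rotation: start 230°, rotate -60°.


New hue = (H + rotation) mod 360
New hue = (230 -60) mod 360
= 170 mod 360
= 170°


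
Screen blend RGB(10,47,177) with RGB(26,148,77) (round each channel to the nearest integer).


Screen: C = 255 - (255-A)×(255-B)/255, rounded to nearest integer
R: 255 - (255-10)×(255-26)/255 = 255 - 56105/255 ≈ 255 - 220.020 = 34.980 → 35
G: 255 - (255-47)×(255-148)/255 = 255 - 22256/255 ≈ 255 - 87.278 = 167.722 → 168
B: 255 - (255-177)×(255-77)/255 = 255 - 13884/255 ≈ 255 - 54.447 = 200.553 → 201
= RGB(35, 168, 201)


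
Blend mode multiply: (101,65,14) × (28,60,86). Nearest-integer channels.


Multiply: C = A×B/255, rounded to nearest integer
R: 101×28/255 = 2828/255 ≈ 11.090 → 11
G: 65×60/255 = 3900/255 ≈ 15.294 → 15
B: 14×86/255 = 1204/255 ≈ 4.722 → 5
= RGB(11, 15, 5)


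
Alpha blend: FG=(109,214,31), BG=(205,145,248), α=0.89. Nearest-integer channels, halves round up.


C = α×F + (1-α)×B, with 1-α = 0.11
R: 0.89×109 + 0.11×205 = 97.01 + 22.55 = 119.56 → 120
G: 0.89×214 + 0.11×145 = 190.46 + 15.95 = 206.41 → 206
B: 0.89×31 + 0.11×248 = 27.59 + 27.28 = 54.87 → 55
= RGB(120, 206, 55)


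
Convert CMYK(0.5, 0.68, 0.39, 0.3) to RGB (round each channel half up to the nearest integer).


R = 255 × (1-C) × (1-K) = 255 × 0.50 × 0.70 = 89.25 → 89
G = 255 × (1-M) × (1-K) = 255 × 0.32 × 0.70 = 57.12 → 57
B = 255 × (1-Y) × (1-K) = 255 × 0.61 × 0.70 = 108.885 → 109
= RGB(89, 57, 109)


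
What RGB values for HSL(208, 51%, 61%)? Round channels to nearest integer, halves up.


H=208°, S=0.51, L=0.61
C = (1-|2L-1|)×S = (1-|0.22|)×0.51 = 0.3978
H' = H/60 = 208/60 ≈ 3.4667; X = C×(1-|H' mod 2 - 1|) = 0.21216
m = L - C/2 = 0.61 - 0.1989 = 0.4111
Sector ⌊H'⌋ = 3 → (R',G',B') = (0.0, 0.21216, 0.3978)
RGB = ((R'+m)×255, (G'+m)×255, (B'+m)×255) = (104.8305, 158.9313, 206.2695)
Round half up → RGB(105, 159, 206)


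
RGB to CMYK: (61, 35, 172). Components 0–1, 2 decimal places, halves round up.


R'=61/255≈0.2392, G'=35/255≈0.1373, B'=172/255≈0.6745
K = 1 - max(R',G',B') = 1 - 172/255 = 83/255 = 0.32549… → 0.33
(1-R'-K)/(1-K) simplifies to (max-R)/max with max = 172:
C = (172-61)/172 = 111/172 = 0.64534… → 0.65
M = (172-35)/172 = 137/172 = 0.79651… → 0.80
Y = (172-172)/172 = 0/172 = 0 → 0.00
= CMYK(0.65, 0.80, 0.00, 0.33)


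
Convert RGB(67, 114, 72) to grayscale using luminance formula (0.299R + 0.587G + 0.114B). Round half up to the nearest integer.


Gray = 0.299×R + 0.587×G + 0.114×B
Gray = 0.299×67 + 0.587×114 + 0.114×72
Gray = 20.033 + 66.918 + 8.208
Gray = 95.159 → round half up → 95
Gray = 95


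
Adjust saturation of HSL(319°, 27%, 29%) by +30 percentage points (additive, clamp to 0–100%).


Original S = 27%
Adjustment = +30 percentage points
New S = 27 + (30) = 57
Clamp to [0, 100] → 57
= HSL(319°, 57%, 29%)


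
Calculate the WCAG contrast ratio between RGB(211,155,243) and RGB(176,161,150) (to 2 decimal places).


Linearize each sRGB channel c=v/255: c/12.92 if c ≤ 0.04045 else ((c+0.055)/1.055)^2.4
L = 0.2126×R_lin + 0.7152×G_lin + 0.0722×B_lin
Color 1 (211,155,243):
  R=211: 211/255≈0.8275 > 0.04045 → ((0.8275+0.055)/1.055)^2.4 ≈ 0.65141
  G=155: 155/255≈0.6078 > 0.04045 → ((0.6078+0.055)/1.055)^2.4 ≈ 0.32778
  B=243: 243/255≈0.9529 > 0.04045 → ((0.9529+0.055)/1.055)^2.4 ≈ 0.89627
  L1 = 0.2126×0.65141 + 0.7152×0.32778 + 0.0722×0.89627 ≈ 0.43763
Color 2 (176,161,150):
  R=176: 176/255≈0.6902 > 0.04045 → ((0.6902+0.055)/1.055)^2.4 ≈ 0.43415
  G=161: 161/255≈0.6314 > 0.04045 → ((0.6314+0.055)/1.055)^2.4 ≈ 0.35640
  B=150: 150/255≈0.5882 > 0.04045 → ((0.5882+0.055)/1.055)^2.4 ≈ 0.30499
  L2 = 0.2126×0.43415 + 0.7152×0.35640 + 0.0722×0.30499 ≈ 0.36922
Lighter = 0.43763, Darker = 0.36922
Ratio = (L_lighter + 0.05) / (L_darker + 0.05)
Ratio = (0.43763 + 0.05) / (0.36922 + 0.05) = 0.48763 / 0.41922 ≈ 1.1632
Ratio ≈ 1.16:1


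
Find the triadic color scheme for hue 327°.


Triadic: equally spaced at 120° intervals
H1 = 327°
H2 = (327 + 120) mod 360 = 87°
H3 = (327 + 240) mod 360 = 207°
Triadic = 327°, 87°, 207°


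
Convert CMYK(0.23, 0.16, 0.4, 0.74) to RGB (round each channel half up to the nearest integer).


R = 255 × (1-C) × (1-K) = 255 × 0.77 × 0.26 = 51.051 → 51
G = 255 × (1-M) × (1-K) = 255 × 0.84 × 0.26 = 55.692 → 56
B = 255 × (1-Y) × (1-K) = 255 × 0.60 × 0.26 = 39.78 → 40
= RGB(51, 56, 40)


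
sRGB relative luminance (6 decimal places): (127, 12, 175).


Linearize each channel (sRGB transfer function): c = v/255; c_lin = c/12.92 if c ≤ 0.04045, else ((c+0.055)/1.055)^2.4
  R: 127/255 ≈ 0.498039 > 0.04045 → ((0.498039+0.055)/1.055)^2.4 ≈ 0.212231
  G: 12/255 ≈ 0.047059 > 0.04045 → ((0.047059+0.055)/1.055)^2.4 ≈ 0.003677
  B: 175/255 ≈ 0.686275 > 0.04045 → ((0.686275+0.055)/1.055)^2.4 ≈ 0.428690
R_lin = 0.212231, G_lin = 0.003677, B_lin = 0.428690
L = 0.2126×R + 0.7152×G + 0.0722×B
L = 0.2126×0.212231 + 0.7152×0.003677 + 0.0722×0.428690
L ≈ 0.078701


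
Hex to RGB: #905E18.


90 → 144 (R)
5E → 94 (G)
18 → 24 (B)
= RGB(144, 94, 24)


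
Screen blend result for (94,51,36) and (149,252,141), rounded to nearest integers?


Screen: C = 255 - (255-A)×(255-B)/255, rounded to nearest integer
R: 255 - (255-94)×(255-149)/255 = 255 - 17066/255 ≈ 255 - 66.925 = 188.075 → 188
G: 255 - (255-51)×(255-252)/255 = 255 - 612/255 ≈ 255 - 2.400 = 252.600 → 253
B: 255 - (255-36)×(255-141)/255 = 255 - 24966/255 ≈ 255 - 97.906 = 157.094 → 157
= RGB(188, 253, 157)


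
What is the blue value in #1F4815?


Color: #1F4815
R = 1F = 31
G = 48 = 72
B = 15 = 21
Blue = 21


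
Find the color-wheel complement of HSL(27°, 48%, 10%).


Complement = opposite side of color wheel = hue + 180°
H' = (27 + 180) mod 360 = 207°
S and L unchanged.
= HSL(207°, 48%, 10%)


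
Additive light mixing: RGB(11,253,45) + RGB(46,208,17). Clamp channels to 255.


Additive: each channel = min(255, C₁+C₂)
R: 11+46 = 57 → 57
G: 253+208 = 461 → 255
B: 45+17 = 62 → 62
= RGB(57, 255, 62)


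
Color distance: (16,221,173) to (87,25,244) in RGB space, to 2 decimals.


d = √[(R₁-R₂)² + (G₁-G₂)² + (B₁-B₂)²]
d = √[(16-87)² + (221-25)² + (173-244)²]
d = √[5041 + 38416 + 5041]
d = √48498
d ≈ 220.22


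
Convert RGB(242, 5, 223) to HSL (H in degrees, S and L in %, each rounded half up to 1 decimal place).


Normalize: R'=242/255≈0.9490, G'=5/255≈0.0196, B'=223/255≈0.8745
Max=242/255, Min=5/255, Δ=Max-Min=237/255
L = (Max+Min)/2 = (242+5)/510 = 247/510 = 0.48431… → L = 48.4%
L ≤ 0.5 → S = Δ/(Max+Min) = 237/(242+5) = 237/247 = 0.95951… → S = 96.0%
(the 1/255 factors cancel in S and H, so raw channel differences can be used)
Max is R' → H = 60 × (((G-B)/Δ) mod 6) = 60 × (((5-223)/237) mod 6)
  (-218)/237 = -0.9198…; negative, so add 6 → 5.0801…
  H = 60 × 5.0801… = 304.810…° → H = 304.8°
= HSL(304.8°, 96.0%, 48.4%)


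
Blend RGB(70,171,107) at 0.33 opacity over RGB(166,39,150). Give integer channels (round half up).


C = α×F + (1-α)×B, with 1-α = 0.67
R: 0.33×70 + 0.67×166 = 23.10 + 111.22 = 134.32 → 134
G: 0.33×171 + 0.67×39 = 56.43 + 26.13 = 82.56 → 83
B: 0.33×107 + 0.67×150 = 35.31 + 100.50 = 135.81 → 136
= RGB(134, 83, 136)


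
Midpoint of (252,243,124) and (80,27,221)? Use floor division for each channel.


Midpoint: each channel = ⌊(C₁+C₂)/2⌋
R: ⌊(252+80)/2⌋ = 166
G: ⌊(243+27)/2⌋ = 135
B: ⌊(124+221)/2⌋ = 172
= RGB(166, 135, 172)


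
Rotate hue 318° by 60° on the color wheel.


New hue = (H + rotation) mod 360
New hue = (318 + 60) mod 360
= 378 mod 360
= 18°


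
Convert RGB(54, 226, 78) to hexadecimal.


R = 54 → 36 (hex)
G = 226 → E2 (hex)
B = 78 → 4E (hex)
Hex = #36E24E


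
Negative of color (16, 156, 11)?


Invert: (255-R, 255-G, 255-B)
R: 255-16 = 239
G: 255-156 = 99
B: 255-11 = 244
= RGB(239, 99, 244)


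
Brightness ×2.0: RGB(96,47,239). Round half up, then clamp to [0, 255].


Multiply each channel by 2.0, round half up, clamp to [0, 255]
R: 96×2.0 = 192
G: 47×2.0 = 94
B: 239×2.0 = 478 → clamp → 255
= RGB(192, 94, 255)


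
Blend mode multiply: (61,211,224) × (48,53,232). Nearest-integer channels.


Multiply: C = A×B/255, rounded to nearest integer
R: 61×48/255 = 2928/255 ≈ 11.482 → 11
G: 211×53/255 = 11183/255 ≈ 43.855 → 44
B: 224×232/255 = 51968/255 ≈ 203.796 → 204
= RGB(11, 44, 204)


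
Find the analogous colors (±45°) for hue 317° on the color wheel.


Base hue: 317°
Left analog: (317 - 45) mod 360 = 272°
Right analog: (317 + 45) mod 360 = 2°
Analogous hues = 272° and 2°


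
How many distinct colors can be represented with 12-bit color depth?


Colors = 2^bits = 2^12
= 4,096 colors
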